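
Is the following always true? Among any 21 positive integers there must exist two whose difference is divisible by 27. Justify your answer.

No; for instance {114, 115, 116, 117, 118, 119, 120, 121, 122, 123, 124, 125, 126, 127, 128, 129, 130, 131, 132, 133, 134} is a counterexample.

Consider the 21 integers 114, 115, …, 134. They lie in distinct residue classes modulo 27, since 21 ≤ 27.
The differences between them range over 1, …, 20, none of which is divisible by 27.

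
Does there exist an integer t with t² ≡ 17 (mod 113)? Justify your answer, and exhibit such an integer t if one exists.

113 is prime, so by Euler's criterion 17 is a square mod 113 iff 17^((113−1)/2) = 17^56 ≡ 1 (mod 113).
Squaring successively (mod 113): 17^2 = 289 ≡ 63; 17^4 ≡ 63² = 3969 ≡ 14; 17^8 ≡ 14² = 196 ≡ 83; 17^16 ≡ 83² = 6889 ≡ 109; 17^32 ≡ 109² = 11881 ≡ 16.
Since 56 = 32 + 16 + 8, 17^56 ≡ 16 · 109 · 83; multiplying out mod 113: 16·109 = 1744 ≡ 49, then 49·83 = 4067 ≡ 112. Thus 17^56 ≡ 112 ≡ −1 (mod 113).
By Euler's criterion 17 is a quadratic non-residue mod 113: no t satisfies t² ≡ 17 (mod 113).

No such integer exists.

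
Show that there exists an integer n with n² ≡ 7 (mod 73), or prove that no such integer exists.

No such integer exists.

73 is prime, so by Euler's criterion 7 is a square mod 73 iff 7^((73−1)/2) = 7^36 ≡ 1 (mod 73).
Repeated squaring mod 73: 7^2 = 49 ≡ 49; 7^4 ≡ 49² = 2401 ≡ 65; 7^8 ≡ 65² = 4225 ≡ 64; 7^16 ≡ 64² = 4096 ≡ 8; 7^32 ≡ 8² = 64 ≡ 64.
Since 36 = 32 + 4, 7^36 ≡ 64 · 65; multiplying out mod 73: 64·65 = 4160 ≡ 72. Thus 7^36 ≡ 72 ≡ −1 (mod 73).
The value −1 means 7 is a non-residue modulo 73, so n² ≡ 7 (mod 73) is impossible.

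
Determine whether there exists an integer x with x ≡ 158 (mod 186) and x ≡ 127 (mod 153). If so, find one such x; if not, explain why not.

Reduce both congruences modulo 3, which divides 186 and 153: they say x ≡ 158 (mod 3) and x ≡ 127 (mod 3).
But 158 mod 3 = 2 while 127 mod 3 = 1, a contradiction.
Hence the system has no solution.

There is no such integer.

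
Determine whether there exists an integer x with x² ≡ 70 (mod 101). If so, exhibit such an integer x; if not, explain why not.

x = 26 works: 26² = 676, and 676 − 70 = 606 = 6·101.

x = 26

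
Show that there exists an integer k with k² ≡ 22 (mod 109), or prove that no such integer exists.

k = 26 works: 26² = 676, and 676 − 22 = 654 = 6·109.

k = 26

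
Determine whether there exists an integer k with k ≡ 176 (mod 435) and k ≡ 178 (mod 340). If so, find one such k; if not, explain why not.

gcd(435, 340) = 5. If k ≡ 176 (mod 435) and k ≡ 178 (mod 340), then k ≡ 176 (mod 5) and k ≡ 178 (mod 5).
But 176 mod 5 = 1 while 178 mod 5 = 3, a contradiction.
Hence the system has no solution.

No such integer exists.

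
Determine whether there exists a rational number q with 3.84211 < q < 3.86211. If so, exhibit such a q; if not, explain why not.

Look for a denominator N such that an integer falls strictly between N·3.84211 and N·3.86211. N = 7 works: 7·3.84211 = 26.89477 < 27 < 27.03477 = 7·3.86211.
Hence 27/7 is a rational number with 3.84211 < 27/7 < 3.86211.

q = 27/7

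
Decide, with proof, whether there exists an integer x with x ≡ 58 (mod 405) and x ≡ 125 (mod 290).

No such integer exists.

Reduce both congruences modulo 5, which divides 405 and 290: they say x ≡ 58 (mod 5) and x ≡ 125 (mod 5).
These are incompatible: 58 − 125 = -67 is not divisible by 5.
Hence the system has no solution.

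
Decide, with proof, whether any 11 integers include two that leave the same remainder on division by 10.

Each integer lies in one of the 10 residue classes modulo 10.
Since 11 > 10, two of the 11 integers must share a residue class by the pigeonhole principle; call them a and b.
That is, a and b leave the same remainder on division by 10, as claimed.

True.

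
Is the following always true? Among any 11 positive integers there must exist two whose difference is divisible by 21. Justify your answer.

No; for instance {45, 46, 47, 48, 49, 50, 51, 52, 53, 54, 55} is a counterexample.

Try 11 consecutive integers, 45, 46, …, 55. Their remainders mod 21 are 3, 4, 5, 6, 7, 8, 9, 10, 11, 12, 13 — pairwise different, as any 11 ≤ 21 consecutive integers have distinct residues.
The differences between them range over 1, …, 10, none of which is divisible by 21.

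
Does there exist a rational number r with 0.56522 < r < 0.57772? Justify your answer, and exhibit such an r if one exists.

r = 4/7

Multiplying by 7: 7·0.56522 = 3.95654 and 7·0.57772 = 4.04404, so the integer 4 lies strictly between them.
So r = 4/7 works: it is a ratio of integers, and dividing 7·0.56522 < 4 < 7·0.57772 through by 7 gives 0.56522 < 4/7 < 0.57772.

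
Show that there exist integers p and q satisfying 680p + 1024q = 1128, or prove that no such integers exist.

Every value of 680p + 1024q is a multiple of gcd(680, 1024) = 8; since 8 ∣ 1128, solutions exist.
Dividing through by 8 reduces the equation to 85p + 128q = 141.
Dividing repeatedly: 128 = 1·85 + 43, 85 = 1·43 + 42, 43 = 1·42 + 1, 42 = 42·1 + 0.
Working back up the chain: 1 = 43 − 1·42 = 43 − (85 − 1·43) = −85 + 2·43 = −85 + 2·(128 − 1·85) = 2·128 − 3·85. So 85·(-3) + 128·2 = 1.
Scaling by 141 gives the particular solution (p, q) = (-423, 282).
Adding 4·128 to p and subtracting 4·85 from q gives the tidier solution (89, -58).
Indeed 680·89 + 1024·(-58) = 60520 − 59392 = 1128.

p = 89, q = -58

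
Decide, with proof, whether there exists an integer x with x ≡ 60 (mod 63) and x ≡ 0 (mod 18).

gcd(63, 18) = 9. If x ≡ 60 (mod 63) and x ≡ 0 (mod 18), then x ≡ 60 (mod 9) and x ≡ 0 (mod 9).
These are incompatible: 60 − 0 = 60 is not divisible by 9.
Therefore no such x exists.

No, no such integer exists.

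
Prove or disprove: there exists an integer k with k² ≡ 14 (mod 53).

No, no such integer exists.

53 is prime, so by Euler's criterion 14 is a square mod 53 iff 14^((53−1)/2) = 14^26 ≡ 1 (mod 53).
Squaring successively (mod 53): 14^2 = 196 ≡ 37; 14^4 ≡ 37² = 1369 ≡ 44; 14^8 ≡ 44² = 1936 ≡ 28; 14^16 ≡ 28² = 784 ≡ 42.
Since 26 = 16 + 8 + 2, 14^26 ≡ 42 · 28 · 37; multiplying out mod 53: 42·28 = 1176 ≡ 10, then 10·37 = 370 ≡ 52. Thus 14^26 ≡ 52 ≡ −1 (mod 53).
The value −1 means 14 is a non-residue modulo 53, so k² ≡ 14 (mod 53) is impossible.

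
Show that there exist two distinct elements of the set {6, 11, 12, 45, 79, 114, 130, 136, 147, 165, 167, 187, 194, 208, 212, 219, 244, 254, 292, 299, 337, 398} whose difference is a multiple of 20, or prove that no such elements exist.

The pair (12, 212) works.

Reduce each element mod 20: 6↦6, 11↦11, 12↦12, 45↦5, 79↦19, 114↦14, 130↦10, 136↦16, 147↦7, 165↦5, 167↦7, 187↦7, 194↦14, 208↦8, 212↦12, 219↦19, 244↦4, 254↦14, 292↦12, 299↦19, 337↦17, 398↦18. The residue 12 repeats (at 12 and 212), and 212 − 12 = 200 = 10·20.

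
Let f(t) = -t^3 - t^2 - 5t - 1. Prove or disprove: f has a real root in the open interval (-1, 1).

f(-1) = 4 and f(1) = -8, which have opposite signs.
Since f is a polynomial it is continuous on [-1, 1].
By the Intermediate Value Theorem f must vanish at some point of (-1, 1).

Yes, f has a root in the interval.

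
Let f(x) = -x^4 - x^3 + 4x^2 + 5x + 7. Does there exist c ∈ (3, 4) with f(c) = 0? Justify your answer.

f(3) = -50 and f(4) = -229, both negative, so a sign-change argument is unavailable; we show f keeps this sign on the whole interval.
Shift to the endpoint 3: with x = 3 + u (0 < u < 1), one computes f(3 + u) = -u^4 - 13u^3 - 59u^2 - 106u - 50.
The nonzero coefficients here are all negative, so for u > 0 every term is negative (or zero), and the constant term -50 is strictly negative.
So f is strictly negative on (3, 4); no root exists in the interval.

No such root exists.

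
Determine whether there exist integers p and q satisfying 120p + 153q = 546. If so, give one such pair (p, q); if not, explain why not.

p = 2, q = 2

gcd(120, 153) = 3, and 3 divides 546, so integer solutions exist.
Dividing through by 3 reduces the equation to 40p + 51q = 182.
Dividing repeatedly: 51 = 1·40 + 11, 40 = 3·11 + 7, 11 = 1·7 + 4, 7 = 1·4 + 3, 4 = 1·3 + 1, 3 = 3·1 + 0.
Working back up the chain: 1 = 4 − 1·3 = 4 − (7 − 1·4) = −7 + 2·4 = −7 + 2·(11 − 1·7) = 2·11 − 3·7 = 2·11 − 3·(40 − 3·11) = −3·40 + 11·11 = −3·40 + 11·(51 − 1·40) = 11·51 − 14·40. So 40·(-14) + 51·11 = 1.
Scaling by 182 gives the particular solution (p, q) = (-2548, 2002).
Adding 50·51 to p and subtracting 50·40 from q gives the tidier solution (2, 2).
Check: 120·2 + 153·2 = 240 + 306 = 546. ✓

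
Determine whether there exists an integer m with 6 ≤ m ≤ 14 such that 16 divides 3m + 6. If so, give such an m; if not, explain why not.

m = 14

At m = 14 we get 3·14 + 6 = 48, and 48 = 16·3.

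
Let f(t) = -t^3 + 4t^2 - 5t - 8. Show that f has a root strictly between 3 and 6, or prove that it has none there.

f(3) = -14 and f(6) = -110, both negative, so a sign-change argument is unavailable; we show f keeps this sign on the whole interval.
Shift to the endpoint 3: with t = 3 + u (0 < u < 3), one computes f(3 + u) = -u^3 - 5u^2 - 8u - 14.
The nonzero coefficients here are all negative, so for u > 0 every term is negative (or zero), and the constant term -14 is strictly negative.
Therefore f(t) < 0 throughout (3, 6), and f has no zero there.

f has no root in that interval.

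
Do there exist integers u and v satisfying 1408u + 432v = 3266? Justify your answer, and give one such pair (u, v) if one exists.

No such integers exist.

Both 1408 and 432 are divisible by gcd(1408, 432) = 16, hence so is any combination 1408u + 432v.
But 3266 is not a multiple of 16 (it leaves remainder 2).
Hence no integers u, v satisfy the equation.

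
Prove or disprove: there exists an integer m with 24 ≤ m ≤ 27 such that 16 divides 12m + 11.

There is no such integer m in that range.

The values of 12m + 11 for m = 24, 25, 26, 27 are 299, 311, 323, 335; reduced mod 16 these are 11, 7, 3, 15.
The residue 0 does not occur, so no m in [24, 27] makes 12m + 11 a multiple of 16.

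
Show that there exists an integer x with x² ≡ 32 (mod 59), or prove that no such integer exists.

59 is prime, so by Euler's criterion 32 is a square mod 59 iff 32^((59−1)/2) = 32^29 ≡ 1 (mod 59).
Repeated squaring mod 59: 32^2 = 1024 ≡ 21; 32^4 ≡ 21² = 441 ≡ 28; 32^8 ≡ 28² = 784 ≡ 17; 32^16 ≡ 17² = 289 ≡ 53.
Since 29 = 16 + 8 + 4 + 1, 32^29 ≡ 53 · 17 · 28 · 32; multiplying out mod 59: 53·17 = 901 ≡ 16, then 16·28 = 448 ≡ 35, then 35·32 = 1120 ≡ 58. Thus 32^29 ≡ 58 ≡ −1 (mod 59).
By Euler's criterion 32 is a quadratic non-residue mod 59: no x satisfies x² ≡ 32 (mod 59).

There is no such integer.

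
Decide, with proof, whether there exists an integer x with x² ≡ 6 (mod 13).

Computing x² mod 13 for x = 0, 1, …, 6 (enough, by the symmetry x ↦ 13 − x) gives 0, 1, 4, 9, 3, 12, 10.
So the quadratic residues mod 13 are {0, 1, 3, 4, 9, 10, 12}, and 6 is not among them.
Therefore x² ≡ 6 (mod 13) has no solution.

No such integer exists.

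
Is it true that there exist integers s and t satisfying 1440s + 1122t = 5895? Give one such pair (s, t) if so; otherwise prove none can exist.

There are no such integers.

Any value of 1440s + 1122t is a multiple of gcd(1440, 1122) = 6.
But 5895 is not a multiple of 6 (it leaves remainder 3).
Therefore 1440s + 1122t = 5895 has no solution in integers.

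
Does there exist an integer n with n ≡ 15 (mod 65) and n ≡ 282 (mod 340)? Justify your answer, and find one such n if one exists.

There is no such integer.

Reduce both congruences modulo 5, which divides 65 and 340: they say n ≡ 15 (mod 5) and n ≡ 282 (mod 5).
But 15 mod 5 = 0 while 282 mod 5 = 2, a contradiction.
So no integer satisfies both congruences.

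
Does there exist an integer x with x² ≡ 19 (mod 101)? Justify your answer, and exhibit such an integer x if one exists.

x = 25

Take x = 25. Then 25² = 625 = 6·101 + 19, so 25² ≡ 19 (mod 101).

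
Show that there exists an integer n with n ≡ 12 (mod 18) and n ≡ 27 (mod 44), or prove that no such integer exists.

No such integer exists.

Reduce both congruences modulo 2, which divides 18 and 44: they say n ≡ 12 (mod 2) and n ≡ 27 (mod 2).
These are incompatible: 12 − 27 = -15 is not divisible by 2.
Therefore no such n exists.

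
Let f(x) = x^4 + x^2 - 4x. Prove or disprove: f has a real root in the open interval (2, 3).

The endpoint values f(2) = 12 and f(3) = 78 are both positive. Claim: f(x) > 0 for every x in (2, 3).
Substitute x = 2 + u, where 0 < u < 1 on the interval. Expanding, f(2 + u) = u^4 + 8u^3 + 25u^2 + 32u + 12.
The nonzero coefficients here are all positive, so for u > 0 every term is positive (or zero), and the constant term 12 is strictly positive.
So f is strictly positive on (2, 3); no root exists in the interval.

No such root exists.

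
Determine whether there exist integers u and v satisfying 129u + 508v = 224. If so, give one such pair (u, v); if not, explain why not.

u = 112, v = -28

129 and 508 are coprime, so 129u + 508v ranges over all of ℤ.
Run the Euclidean algorithm on 508 and 129: 508 = 3·129 + 121, 129 = 1·121 + 8, 121 = 15·8 + 1, 8 = 8·1 + 0.
Unwinding: 1 = 121 − 15·8 = 121 − 15·(129 − 1·121) = −15·129 + 16·121 = −15·129 + 16·(508 − 3·129) = 16·508 − 63·129, i.e. 129·(-63) + 508·16 = 1.
Multiplying through by 224: u = (-63)·224 = -14112, v = 16·224 = 3584 is a solution.
Shifting by a multiple of (508, −129) keeps it a solution: u = -14112 + 28·508 = 112, v = 3584 − 28·129 = -28.
Check: 129·112 + 508·(-28) = 14448 − 14224 = 224. ✓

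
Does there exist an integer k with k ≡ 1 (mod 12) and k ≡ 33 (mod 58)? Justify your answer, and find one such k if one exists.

gcd(12, 58) = 2. A simultaneous solution exists iff 1 ≡ 33 (mod 2); here 1 mod 2 = 1 = 33 mod 2, so it does.
Put k = 1 + 12t, so we need 12t ≡ 32 (mod 58), equivalently (divide by 2) 6t ≡ 16 (mod 29).
Invert 6 mod 29 by the Euclidean algorithm: 29 = 4·6 + 5, 6 = 1·5 + 1, 5 = 5·1 + 0; back-substituting, 1 = 6 − 1·5 = 6 − (29 − 4·6) = −29 + 5·6. Hence 6·5 ≡ 1, so 6⁻¹ ≡ 5 (mod 29).
Multiplying by 5: t ≡ 5·16 = 80 ≡ 22 (mod 29).
Then k = 1 + 12·22 = 265.
Check: 265 mod 12 = 1, 265 mod 58 = 33. ✓

k = 265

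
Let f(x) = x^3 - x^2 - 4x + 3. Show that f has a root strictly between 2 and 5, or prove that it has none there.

f(2) = -1 and f(5) = 83, which have opposite signs.
As a polynomial, f is continuous on every closed interval.
By the Intermediate Value Theorem, f takes the value 0 somewhere in the open interval.

Such a root exists.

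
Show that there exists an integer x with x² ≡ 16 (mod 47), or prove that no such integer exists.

Take x = 43. Then 43² = 1849 = 39·47 + 16, so 43² ≡ 16 (mod 47).

x = 43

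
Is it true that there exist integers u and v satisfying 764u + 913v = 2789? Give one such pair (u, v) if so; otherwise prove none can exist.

u = 208, v = -171

Since gcd(764, 913) = 1, every integer is an integer combination of 764 and 913.
Euclidean algorithm: 913 = 1·764 + 149, 764 = 5·149 + 19, 149 = 7·19 + 16, 19 = 1·16 + 3, 16 = 5·3 + 1, 3 = 3·1 + 0.
Unwinding: 1 = 16 − 5·3 = 16 − 5·(19 − 1·16) = −5·19 + 6·16 = −5·19 + 6·(149 − 7·19) = 6·149 − 47·19 = 6·149 − 47·(764 − 5·149) = −47·764 + 241·149 = −47·764 + 241·(913 − 1·764) = 241·913 − 288·764, i.e. 764·(-288) + 913·241 = 1.
Times 2789: 764·(-803232) + 913·672149 = 2789, so (-803232, 672149) solves it.
The general solution is u = -803232 + 913k, v = 672149 − 764k; taking k = 880 gives the smaller pair u = 208, v = -171.
Check: 764·208 + 913·(-171) = 158912 − 156123 = 2789. ✓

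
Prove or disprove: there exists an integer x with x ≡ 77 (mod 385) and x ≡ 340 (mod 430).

There is no such integer.

gcd(385, 430) = 5. If x ≡ 77 (mod 385) and x ≡ 340 (mod 430), then x ≡ 77 (mod 5) and x ≡ 340 (mod 5).
These are incompatible: 77 − 340 = -263 is not divisible by 5.
So no integer satisfies both congruences.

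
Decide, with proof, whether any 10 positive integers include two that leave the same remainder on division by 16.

No; for instance {60, 61, 62, 63, 64, 65, 66, 67, 68, 69} is a counterexample.

Take the 10 consecutive integers 60, 61, …, 69: their residues mod 16 are all distinct because 10 ≤ 16.
So no two of them leave the same remainder on division by 16; the claim fails for this set.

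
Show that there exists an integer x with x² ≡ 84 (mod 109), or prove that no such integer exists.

Take x = 56. Then 56² = 3136 = 28·109 + 84, so 56² ≡ 84 (mod 109).

x = 56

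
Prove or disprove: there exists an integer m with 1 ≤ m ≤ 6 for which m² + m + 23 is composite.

m = 1

At m = 1: 1² + 1 + 23 = 25 = 5·5, which is composite.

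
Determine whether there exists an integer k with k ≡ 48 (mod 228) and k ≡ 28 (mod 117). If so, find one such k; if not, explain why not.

Reduce both congruences modulo 3, which divides 228 and 117: they say k ≡ 48 (mod 3) and k ≡ 28 (mod 3).
However 48 ≡ 0 and 28 ≡ 1 (mod 3), and 0 ≠ 1.
Hence the system has no solution.

There is no such integer.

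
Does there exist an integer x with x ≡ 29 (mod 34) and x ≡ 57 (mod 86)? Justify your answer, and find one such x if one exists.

x = 573

Here gcd(34, 86) = 2, and both 29 and 57 leave remainder 1 mod 2, so the system is consistent.
Put x = 29 + 34t, so we need 34t ≡ 28 (mod 86), equivalently (divide by 2) 17t ≡ 14 (mod 43).
Since 17·38 = 646 = 15·43 + 1, the inverse of 17 mod 43 is 38.
Multiplying by 38: t ≡ 38·14 = 532 ≡ 16 (mod 43).
Then x = 29 + 34·16 = 573.
Check: 573 mod 34 = 29, 573 mod 86 = 57. ✓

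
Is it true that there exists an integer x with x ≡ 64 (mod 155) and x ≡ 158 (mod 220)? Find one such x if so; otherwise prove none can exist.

There is no such integer.

gcd(155, 220) = 5. If x ≡ 64 (mod 155) and x ≡ 158 (mod 220), then x ≡ 64 (mod 5) and x ≡ 158 (mod 5).
But 64 mod 5 = 4 while 158 mod 5 = 3, a contradiction.
Hence the system has no solution.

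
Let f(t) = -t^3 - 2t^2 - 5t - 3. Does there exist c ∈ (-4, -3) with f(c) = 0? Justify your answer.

f has no root in that interval.

Evaluate at the endpoints: f(-4) = 49, f(-3) = 21 — same sign (positive).
The derivative f'(t) = -3t^2 - 4t - 5 is a quadratic with discriminant (-4)² − 4·(-3)·(-5) = -44 < 0; it never vanishes, so it is always negative (sign of the leading coefficient).
Hence f is strictly decreasing on ℝ, and in particular on [-4, -3]. A strictly monotone function with same-sign endpoint values stays positive on the whole interval, so f has no zero in (-4, -3).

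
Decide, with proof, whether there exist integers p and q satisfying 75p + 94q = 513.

75 and 94 are coprime, so 75p + 94q ranges over all of ℤ.
Dividing repeatedly: 94 = 1·75 + 19, 75 = 3·19 + 18, 19 = 1·18 + 1, 18 = 18·1 + 0.
Back-substituting, 1 = 19 − 1·18 = 19 − (75 − 3·19) = −75 + 4·19 = −75 + 4·(94 − 1·75) = 4·94 − 5·75; that is, 75·(-5) + 94·4 = 1.
Multiplying through by 513: p = (-5)·513 = -2565, q = 4·513 = 2052 is a solution.
Adding 28·94 to p and subtracting 28·75 from q gives the tidier solution (67, -48).
Indeed 75·67 + 94·(-48) = 5025 − 4512 = 513.

p = 67, q = -48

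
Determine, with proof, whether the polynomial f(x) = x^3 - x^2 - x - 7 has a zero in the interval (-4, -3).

No.

The endpoint values f(-4) = -83 and f(-3) = -40 are both negative. Claim: f(x) < 0 for every x in (-4, -3).
Substitute x = -3 − u, where 0 < u < 1 on the interval. Expanding, f(-3 − u) = -u^3 - 10u^2 - 32u - 40.
All 4 nonzero coefficients of this polynomial in u are negative; hence for u > 0 the value is a sum of negative terms (the constant -40 among them).
So f is strictly negative on (-4, -3); no root exists in the interval.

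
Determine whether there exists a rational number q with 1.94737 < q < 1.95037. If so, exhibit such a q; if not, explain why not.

q = 39/20

Look for a denominator N such that an integer falls strictly between N·1.94737 and N·1.95037. N = 20 works: 20·1.94737 = 38.94740 < 39 < 39.00740 = 20·1.95037.
Hence 39/20 is a rational number with 1.94737 < 39/20 < 1.95037.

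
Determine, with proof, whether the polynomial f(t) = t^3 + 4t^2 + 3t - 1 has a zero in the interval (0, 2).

f(0) = -1 and f(2) = 29, which have opposite signs.
f is continuous everywhere (it is a polynomial), in particular on [0, 2].
By the Intermediate Value Theorem f must vanish at some point of (0, 2).

Such a root exists.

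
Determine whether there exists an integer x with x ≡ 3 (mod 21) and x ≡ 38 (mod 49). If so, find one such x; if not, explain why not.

Here gcd(21, 49) = 7, and both 3 and 38 leave remainder 3 mod 7, so the system is consistent.
The integers ≡ 3 (mod 21) are 3, 24, 45, 66, 87, …; their remainders mod 49 are 3, 24, 45, 17, 38, so x = 87 is the first that is ≡ 38 (mod 49).
Check: 87 mod 21 = 3, 87 mod 49 = 38. ✓

x = 87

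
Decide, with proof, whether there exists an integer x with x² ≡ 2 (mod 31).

x = 23

Take x = 23. Then 23² = 529 = 17·31 + 2, so 23² ≡ 2 (mod 31).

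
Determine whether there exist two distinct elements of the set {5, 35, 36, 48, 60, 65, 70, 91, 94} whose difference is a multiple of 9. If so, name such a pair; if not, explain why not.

No such pair exists.

Reduce each element modulo 9: 5↦5, 35↦8, 36↦0, 48↦3, 60↦6, 65↦2, 70↦7, 91↦1, 94↦4.
These 9 residues are pairwise different, hence no difference of two elements is divisible by 9.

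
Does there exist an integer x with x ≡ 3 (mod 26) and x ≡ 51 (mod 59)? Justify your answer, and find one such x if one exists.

x = 523

gcd(26, 59) = 1, so the Chinese Remainder Theorem guarantees exactly one residue class mod 1534 satisfying both.
Any solution of the first congruence is x = 3 + 26t; substituting into the second, 26t ≡ 51 − 3 ≡ 48 (mod 59).
To invert 26 modulo 59: 59 = 2·26 + 7, 26 = 3·7 + 5, 7 = 1·5 + 2, 5 = 2·2 + 1, 2 = 2·1 + 0, and unwinding, 1 = 5 − 2·2 = 5 − 2·(7 − 1·5) = −2·7 + 3·5 = −2·7 + 3·(26 − 3·7) = 3·26 − 11·7 = 3·26 − 11·(59 − 2·26) = −11·59 + 25·26. Thus 26⁻¹ ≡ 25 (mod 59).
Multiplying by 25: t ≡ 25·48 = 1200 ≡ 20 (mod 59).
With t = 20: x = 3 + 26·20 = 523.
Check: 523 mod 26 = 3, 523 mod 59 = 51. ✓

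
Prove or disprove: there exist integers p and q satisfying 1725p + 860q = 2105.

p = 77, q = -152

gcd(1725, 860) = 5, and 5 divides 2105, so integer solutions exist.
Dividing through by 5 reduces the equation to 345p + 172q = 421.
Dividing repeatedly: 345 = 2·172 + 1, 172 = 172·1 + 0.
Working back up the chain: 1 = 345 − 2·172. So 345·1 + 172·(-2) = 1.
Multiplying through by 421: p = 1·421 = 421, q = (-2)·421 = -842 is a solution.
Subtracting 2·172 from p and adding 2·345 to q gives the tidier solution (77, -152).
Check: 1725·77 + 860·(-152) = 132825 − 130720 = 2105. ✓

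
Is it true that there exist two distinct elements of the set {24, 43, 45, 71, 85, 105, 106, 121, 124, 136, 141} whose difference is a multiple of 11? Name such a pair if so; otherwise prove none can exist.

There is no such pair.

Reduce each element modulo 11: 24↦2, 43↦10, 45↦1, 71↦5, 85↦8, 105↦6, 106↦7, 121↦0, 124↦3, 136↦4, 141↦9.
These 11 residues are pairwise different, hence no difference of two elements is divisible by 11.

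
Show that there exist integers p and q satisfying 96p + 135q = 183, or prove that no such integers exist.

Since gcd(96, 135) = 3 and 183 = 3·61, Bézout's identity guarantees a solution.
Dividing through by 3 reduces the equation to 32p + 45q = 61.
Euclidean algorithm: 45 = 1·32 + 13, 32 = 2·13 + 6, 13 = 2·6 + 1, 6 = 6·1 + 0.
Working back up the chain: 1 = 13 − 2·6 = 13 − 2·(32 − 2·13) = −2·32 + 5·13 = −2·32 + 5·(45 − 1·32) = 5·45 − 7·32. So 32·(-7) + 45·5 = 1.
Scaling by 61 gives the particular solution (p, q) = (-427, 305).
Shifting by a multiple of (45, −32) keeps it a solution: p = -427 + 10·45 = 23, q = 305 − 10·32 = -15.
Check: 96·23 + 135·(-15) = 2208 − 2025 = 183. ✓

p = 23, q = -15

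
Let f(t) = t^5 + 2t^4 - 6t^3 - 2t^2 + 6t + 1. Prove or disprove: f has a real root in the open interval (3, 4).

No.

f(3) = 244 and f(4) = 1145, both positive, so a sign-change argument is unavailable; we show f keeps this sign on the whole interval.
Shift to the endpoint 3: with t = 3 + u (0 < u < 1), one computes f(3 + u) = u^5 + 17u^4 + 108u^3 + 322u^2 + 453u + 244.
All 6 nonzero coefficients of this polynomial in u are positive; hence for u > 0 the value is a sum of positive terms (the constant 244 among them).
Therefore f(t) > 0 throughout (3, 4), and f has no zero there.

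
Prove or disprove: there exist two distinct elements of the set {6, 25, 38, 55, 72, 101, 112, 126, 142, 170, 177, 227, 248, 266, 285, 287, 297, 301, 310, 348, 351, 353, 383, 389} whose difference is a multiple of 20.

The pair (6, 126) works.

Reduce each element mod 20: 6↦6, 25↦5, 38↦18, 55↦15, 72↦12, 101↦1, 112↦12, 126↦6, 142↦2, 170↦10, 177↦17, 227↦7, 248↦8, 266↦6, 285↦5, 287↦7, 297↦17, 301↦1, 310↦10, 348↦8, 351↦11, 353↦13, 383↦3, 389↦9. The residue 6 repeats (at 6 and 126), and 126 − 6 = 120 = 6·20.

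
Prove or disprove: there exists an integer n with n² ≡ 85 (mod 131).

No, no such integer exists.

Apply Euler's criterion with the prime 131: 85 is a quadratic residue iff 85^65 ≡ 1 (mod 131), and a non-residue iff it is ≡ −1.
Squaring successively (mod 131): 85^2 = 7225 ≡ 20; 85^4 ≡ 20² = 400 ≡ 7; 85^8 ≡ 7² = 49 ≡ 49; 85^16 ≡ 49² = 2401 ≡ 43; 85^32 ≡ 43² = 1849 ≡ 15; 85^64 ≡ 15² = 225 ≡ 94.
Since 65 = 64 + 1, 85^65 ≡ 94 · 85; multiplying out mod 131: 94·85 = 7990 ≡ 130. Thus 85^65 ≡ 130 ≡ −1 (mod 131).
The value −1 means 85 is a non-residue modulo 131, so n² ≡ 85 (mod 131) is impossible.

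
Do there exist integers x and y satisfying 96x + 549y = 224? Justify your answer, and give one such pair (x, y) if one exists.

gcd(96, 549) = 3, so every integer of the form 96x + 549y is a multiple of 3.
But 224 = 3·74 + 2, so 3 ∤ 224.
Hence no integers x, y satisfy the equation.

No, no such integers exist.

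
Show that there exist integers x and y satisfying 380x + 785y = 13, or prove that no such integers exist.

Both 380 and 785 are divisible by gcd(380, 785) = 5, hence so is any combination 380x + 785y.
But 13 is not a multiple of 5 (it leaves remainder 3).
So the equation is unsolvable over ℤ.

No such integers exist.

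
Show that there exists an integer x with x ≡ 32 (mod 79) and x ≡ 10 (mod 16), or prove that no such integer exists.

gcd(79, 16) = 1, so the Chinese Remainder Theorem guarantees exactly one residue class mod 1264 satisfying both.
Any solution of the first congruence is x = 32 + 79t; substituting into the second, 79t ≡ 10 − 32 ≡ 10 (mod 16).
79 ≡ 15 (mod 16), so this reads 15t ≡ 10 (mod 16). Note 15·15 = 225 ≡ 1 (mod 16) (as 225 − 1 = 14·16), so 15⁻¹ ≡ 15.
Therefore t ≡ 15·10 = 150 ≡ 6 (mod 16).
Taking t = 6 gives x = 32 + 79·6 = 506.
Check: 506 mod 79 = 32, 506 mod 16 = 10. ✓

x = 506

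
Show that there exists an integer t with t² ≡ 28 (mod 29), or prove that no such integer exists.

t = 12

t = 12 works: 12² = 144, and 144 − 28 = 116 = 4·29.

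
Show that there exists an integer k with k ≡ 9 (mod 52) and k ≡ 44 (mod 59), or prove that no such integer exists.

The moduli 52 and 59 are coprime, so by the Chinese Remainder Theorem a unique solution modulo 3068 exists.
Write k = 9 + 52t and require 9 + 52t ≡ 44 (mod 59), i.e. 52t ≡ 35 (mod 59).
Invert 52 mod 59 by the Euclidean algorithm: 59 = 1·52 + 7, 52 = 7·7 + 3, 7 = 2·3 + 1, 3 = 3·1 + 0; back-substituting, 1 = 7 − 2·3 = 7 − 2·(52 − 7·7) = −2·52 + 15·7 = −2·52 + 15·(59 − 1·52) = 15·59 − 17·52. Hence 52·(-17) ≡ 1, so 52⁻¹ ≡ -17 ≡ 42 (mod 59).
Multiplying by 42: t ≡ 42·35 = 1470 ≡ 54 (mod 59).
Taking t = 54 gives k = 9 + 52·54 = 2817.
Verify: 2817 = 54·52 + 9 and 2817 = 47·59 + 44. ✓

k = 2817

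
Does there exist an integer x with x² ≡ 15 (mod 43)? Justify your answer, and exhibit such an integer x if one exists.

x = 31 works: 31² = 961, and 961 − 15 = 946 = 22·43.

x = 31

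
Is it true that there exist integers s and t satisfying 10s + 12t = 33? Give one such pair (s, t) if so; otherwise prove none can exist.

No, no such integers exist.

Any value of 10s + 12t is a multiple of gcd(10, 12) = 2.
But 33 is not a multiple of 2 (it leaves remainder 1).
Therefore 10s + 12t = 33 has no solution in integers.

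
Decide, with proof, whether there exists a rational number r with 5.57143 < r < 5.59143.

r = 67/12

Multiplying by 12: 12·5.57143 = 66.85716 and 12·5.59143 = 67.09716, so the integer 67 lies strictly between them.
So r = 67/12 works: it is a ratio of integers, and dividing 12·5.57143 < 67 < 12·5.59143 through by 12 gives 5.57143 < 67/12 < 5.59143.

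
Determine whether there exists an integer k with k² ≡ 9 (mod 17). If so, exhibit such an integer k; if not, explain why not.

k = 14 works: 14² = 196, and 196 − 9 = 187 = 11·17.

k = 14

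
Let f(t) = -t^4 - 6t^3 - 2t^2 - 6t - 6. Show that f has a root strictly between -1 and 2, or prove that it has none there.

f(-1) = 3 and f(2) = -90, which have opposite signs.
f is continuous everywhere (it is a polynomial), in particular on [-1, 2].
By the Intermediate Value Theorem, f takes the value 0 somewhere in the open interval.

Yes, f has a root in the interval.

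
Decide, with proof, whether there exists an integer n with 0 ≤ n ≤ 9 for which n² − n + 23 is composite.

At n = 4: 4² − 4 + 23 = 35 = 5·7, which is composite.

n = 4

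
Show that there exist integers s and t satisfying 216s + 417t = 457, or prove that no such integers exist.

There are no such integers.

Both 216 and 417 are divisible by gcd(216, 417) = 3, hence so is any combination 216s + 417t.
However 457 leaves remainder 1 on division by 3.
Therefore 216s + 417t = 457 has no solution in integers.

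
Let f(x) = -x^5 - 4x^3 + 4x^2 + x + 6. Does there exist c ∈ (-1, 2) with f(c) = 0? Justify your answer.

Yes, such a c exists.

f(-1) = 14 and f(2) = -40, which have opposite signs.
As a polynomial, f is continuous on every closed interval.
By the Intermediate Value Theorem f must vanish at some point of (-1, 2).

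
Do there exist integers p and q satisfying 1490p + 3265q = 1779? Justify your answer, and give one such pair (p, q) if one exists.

There are no such integers.

gcd(1490, 3265) = 5, so every integer of the form 1490p + 3265q is a multiple of 5.
However 1779 leaves remainder 4 on division by 5.
So the equation is unsolvable over ℤ.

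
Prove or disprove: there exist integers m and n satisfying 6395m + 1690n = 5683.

No such integers exist.

Any value of 6395m + 1690n is a multiple of gcd(6395, 1690) = 5.
But 5683 = 5·1136 + 3, so 5 ∤ 5683.
Hence no integers m, n satisfy the equation.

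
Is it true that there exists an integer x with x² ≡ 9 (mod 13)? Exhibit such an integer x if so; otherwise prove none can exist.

x = 10 works: 10² = 100, and 100 − 9 = 91 = 7·13.

x = 10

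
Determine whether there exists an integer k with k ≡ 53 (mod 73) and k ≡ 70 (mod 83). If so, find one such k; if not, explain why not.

gcd(73, 83) = 1, so the Chinese Remainder Theorem guarantees exactly one residue class mod 6059 satisfying both.
Write k = 53 + 73t and require 53 + 73t ≡ 70 (mod 83), i.e. 73t ≡ 17 (mod 83).
Note 73·58 = 4234 ≡ 1 (mod 83) (as 4234 − 1 = 51·83), so 73⁻¹ ≡ 58.
Multiplying by 58: t ≡ 58·17 = 986 ≡ 73 (mod 83).
Taking t = 73 gives k = 53 + 73·73 = 5382.
Verify: 5382 = 73·73 + 53 and 5382 = 64·83 + 70. ✓

k = 5382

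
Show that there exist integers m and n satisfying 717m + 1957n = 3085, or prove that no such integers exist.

717 and 1957 are coprime, so 717m + 1957n ranges over all of ℤ.
Euclidean algorithm: 1957 = 2·717 + 523, 717 = 1·523 + 194, 523 = 2·194 + 135, 194 = 1·135 + 59, 135 = 2·59 + 17, 59 = 3·17 + 8, 17 = 2·8 + 1, 8 = 8·1 + 0.
Unwinding: 1 = 17 − 2·8 = 17 − 2·(59 − 3·17) = −2·59 + 7·17 = −2·59 + 7·(135 − 2·59) = 7·135 − 16·59 = 7·135 − 16·(194 − 1·135) = −16·194 + 23·135 = −16·194 + 23·(523 − 2·194) = 23·523 − 62·194 = 23·523 − 62·(717 − 1·523) = −62·717 + 85·523 = −62·717 + 85·(1957 − 2·717) = 85·1957 − 232·717, i.e. 717·(-232) + 1957·85 = 1.
Multiplying through by 3085: m = (-232)·3085 = -715720, n = 85·3085 = 262225 is a solution.
Adding 366·1957 to m and subtracting 366·717 from n gives the tidier solution (542, -197).
Check: 717·542 + 1957·(-197) = 388614 − 385529 = 3085. ✓

m = 542, n = -197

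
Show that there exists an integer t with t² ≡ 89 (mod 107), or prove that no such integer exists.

t = 14

Take t = 14. Then 14² = 196 = 1·107 + 89, so 14² ≡ 89 (mod 107).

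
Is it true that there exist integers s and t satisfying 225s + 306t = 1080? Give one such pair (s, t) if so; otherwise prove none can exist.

Since gcd(225, 306) = 9 and 1080 = 9·120, Bézout's identity guarantees a solution.
Dividing through by 9 reduces the equation to 25s + 34t = 120.
Run the Euclidean algorithm on 34 and 25: 34 = 1·25 + 9, 25 = 2·9 + 7, 9 = 1·7 + 2, 7 = 3·2 + 1, 2 = 2·1 + 0.
Unwinding: 1 = 7 − 3·2 = 7 − 3·(9 − 1·7) = −3·9 + 4·7 = −3·9 + 4·(25 − 2·9) = 4·25 − 11·9 = 4·25 − 11·(34 − 1·25) = −11·34 + 15·25, i.e. 25·15 + 34·(-11) = 1.
Scaling by 120 gives the particular solution (s, t) = (1800, -1320).
The general solution is s = 1800 + 34k, t = -1320 − 25k; taking k = -52 gives the smaller pair s = 32, t = -20.
Check: 225·32 + 306·(-20) = 7200 − 6120 = 1080. ✓

s = 32, t = -20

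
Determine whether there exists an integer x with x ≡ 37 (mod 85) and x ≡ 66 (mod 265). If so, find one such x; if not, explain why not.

There is no such integer.

Both moduli are multiples of 5 = gcd(85, 265), so any solution would satisfy x ≡ 37 and x ≡ 66 modulo 5 simultaneously.
But 37 mod 5 = 2 while 66 mod 5 = 1, a contradiction.
Hence the system has no solution.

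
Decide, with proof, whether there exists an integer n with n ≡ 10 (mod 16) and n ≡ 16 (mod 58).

gcd(16, 58) = 2. A simultaneous solution exists iff 10 ≡ 16 (mod 2); here 10 mod 2 = 0 = 16 mod 2, so it does.
Step through n = 10, 10 + 16, 10 + 2·16, …: the values 10, 26, 42, 58, 74 reduce mod 58 to 10, 26, 42, 0, 16. The value 74 hits 16.
Indeed 74 ≡ 10 (mod 16) and 74 ≡ 16 (mod 58).

n = 74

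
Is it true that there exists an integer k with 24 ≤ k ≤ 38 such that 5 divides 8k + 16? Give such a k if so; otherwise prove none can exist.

k = 28

k = 28 works, since 8·28 + 16 = 240 = 48·5.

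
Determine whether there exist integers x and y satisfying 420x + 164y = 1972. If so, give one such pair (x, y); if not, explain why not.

x = 25, y = -52

gcd(420, 164) = 4, and 4 divides 1972, so integer solutions exist.
Dividing through by 4 reduces the equation to 105x + 41y = 493.
Run the Euclidean algorithm on 105 and 41: 105 = 2·41 + 23, 41 = 1·23 + 18, 23 = 1·18 + 5, 18 = 3·5 + 3, 5 = 1·3 + 2, 3 = 1·2 + 1, 2 = 2·1 + 0.
Working back up the chain: 1 = 3 − 1·2 = 3 − (5 − 1·3) = −5 + 2·3 = −5 + 2·(18 − 3·5) = 2·18 − 7·5 = 2·18 − 7·(23 − 1·18) = −7·23 + 9·18 = −7·23 + 9·(41 − 1·23) = 9·41 − 16·23 = 9·41 − 16·(105 − 2·41) = −16·105 + 41·41. So 105·(-16) + 41·41 = 1.
Scaling by 493 gives the particular solution (x, y) = (-7888, 20213).
The general solution is x = -7888 + 41k, y = 20213 − 105k; taking k = 193 gives the smaller pair x = 25, y = -52.
Indeed 420·25 + 164·(-52) = 10500 − 8528 = 1972.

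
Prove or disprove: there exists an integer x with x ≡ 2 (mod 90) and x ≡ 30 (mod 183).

No such integer exists.

Both moduli are multiples of 3 = gcd(90, 183), so any solution would satisfy x ≡ 2 and x ≡ 30 modulo 3 simultaneously.
But 2 mod 3 = 2 while 30 mod 3 = 0, a contradiction.
So no integer satisfies both congruences.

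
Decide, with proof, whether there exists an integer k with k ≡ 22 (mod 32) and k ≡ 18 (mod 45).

gcd(32, 45) = 1, so the Chinese Remainder Theorem guarantees exactly one residue class mod 1440 satisfying both.
Write k = 22 + 32t and require 22 + 32t ≡ 18 (mod 45), i.e. 32t ≡ 41 (mod 45).
Invert 32 mod 45 by the Euclidean algorithm: 45 = 1·32 + 13, 32 = 2·13 + 6, 13 = 2·6 + 1, 6 = 6·1 + 0; back-substituting, 1 = 13 − 2·6 = 13 − 2·(32 − 2·13) = −2·32 + 5·13 = −2·32 + 5·(45 − 1·32) = 5·45 − 7·32. Hence 32·(-7) ≡ 1, so 32⁻¹ ≡ -7 ≡ 38 (mod 45).
Therefore t ≡ 38·41 = 1558 ≡ 28 (mod 45).
With t = 28: k = 22 + 32·28 = 918.
Check: 918 mod 32 = 22, 918 mod 45 = 18. ✓

k = 918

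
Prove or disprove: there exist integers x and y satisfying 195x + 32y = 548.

Since gcd(195, 32) = 1, every integer is an integer combination of 195 and 32.
Run the Euclidean algorithm on 195 and 32: 195 = 6·32 + 3, 32 = 10·3 + 2, 3 = 1·2 + 1, 2 = 2·1 + 0.
Working back up the chain: 1 = 3 − 1·2 = 3 − (32 − 10·3) = −32 + 11·3 = −32 + 11·(195 − 6·32) = 11·195 − 67·32. So 195·11 + 32·(-67) = 1.
Multiplying through by 548: x = 11·548 = 6028, y = (-67)·548 = -36716 is a solution.
The general solution is x = 6028 + 32k, y = -36716 − 195k; taking k = -188 gives the smaller pair x = 12, y = -56.
Check: 195·12 + 32·(-56) = 2340 − 1792 = 548. ✓

x = 12, y = -56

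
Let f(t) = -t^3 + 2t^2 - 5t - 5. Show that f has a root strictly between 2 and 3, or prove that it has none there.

No.

f(2) = -15 and f(3) = -29, both negative.
f'(t) = -3t^2 + 4t - 5 has discriminant 4² − 4·(-3)·(-5) = -44 < 0, so f' has no real roots and is negative for every real t.
Hence f is strictly decreasing on ℝ, and in particular on [2, 3]. A strictly monotone function with same-sign endpoint values stays negative on the whole interval, so f has no zero in (2, 3).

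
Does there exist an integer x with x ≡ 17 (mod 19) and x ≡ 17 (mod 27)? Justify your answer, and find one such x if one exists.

x = 17

Since 19 and 27 share no common factor, CRT says the pair of congruences has a solution (unique mod 513).
Any solution of the first congruence is x = 17 + 19t; substituting into the second, 19t ≡ 17 − 17 ≡ 0 (mod 27).
t = 0 satisfies this.
With t = 0: x = 17 + 19·0 = 17.
Indeed 17 ≡ 17 (mod 19) and 17 ≡ 17 (mod 27).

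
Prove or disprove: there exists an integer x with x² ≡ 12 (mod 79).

No, no such integer exists.

Apply Euler's criterion with the prime 79: 12 is a quadratic residue iff 12^39 ≡ 1 (mod 79), and a non-residue iff it is ≡ −1.
Squaring successively (mod 79): 12^2 = 144 ≡ 65; 12^4 ≡ 65² = 4225 ≡ 38; 12^8 ≡ 38² = 1444 ≡ 22; 12^16 ≡ 22² = 484 ≡ 10; 12^32 ≡ 10² = 100 ≡ 21.
Since 39 = 32 + 4 + 2 + 1, 12^39 ≡ 21 · 38 · 65 · 12; multiplying out mod 79: 21·38 = 798 ≡ 8, then 8·65 = 520 ≡ 46, then 46·12 = 552 ≡ 78. Thus 12^39 ≡ 78 ≡ −1 (mod 79).
By Euler's criterion 12 is a quadratic non-residue mod 79: no x satisfies x² ≡ 12 (mod 79).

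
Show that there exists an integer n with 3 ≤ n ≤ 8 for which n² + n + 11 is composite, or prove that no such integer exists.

No such integer n in that range exists.

The values for n = 3, 4, …, 8 are 23, 31, 41, 53, 67, 83, and each of these is prime.
So no value in the range makes the expression composite.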